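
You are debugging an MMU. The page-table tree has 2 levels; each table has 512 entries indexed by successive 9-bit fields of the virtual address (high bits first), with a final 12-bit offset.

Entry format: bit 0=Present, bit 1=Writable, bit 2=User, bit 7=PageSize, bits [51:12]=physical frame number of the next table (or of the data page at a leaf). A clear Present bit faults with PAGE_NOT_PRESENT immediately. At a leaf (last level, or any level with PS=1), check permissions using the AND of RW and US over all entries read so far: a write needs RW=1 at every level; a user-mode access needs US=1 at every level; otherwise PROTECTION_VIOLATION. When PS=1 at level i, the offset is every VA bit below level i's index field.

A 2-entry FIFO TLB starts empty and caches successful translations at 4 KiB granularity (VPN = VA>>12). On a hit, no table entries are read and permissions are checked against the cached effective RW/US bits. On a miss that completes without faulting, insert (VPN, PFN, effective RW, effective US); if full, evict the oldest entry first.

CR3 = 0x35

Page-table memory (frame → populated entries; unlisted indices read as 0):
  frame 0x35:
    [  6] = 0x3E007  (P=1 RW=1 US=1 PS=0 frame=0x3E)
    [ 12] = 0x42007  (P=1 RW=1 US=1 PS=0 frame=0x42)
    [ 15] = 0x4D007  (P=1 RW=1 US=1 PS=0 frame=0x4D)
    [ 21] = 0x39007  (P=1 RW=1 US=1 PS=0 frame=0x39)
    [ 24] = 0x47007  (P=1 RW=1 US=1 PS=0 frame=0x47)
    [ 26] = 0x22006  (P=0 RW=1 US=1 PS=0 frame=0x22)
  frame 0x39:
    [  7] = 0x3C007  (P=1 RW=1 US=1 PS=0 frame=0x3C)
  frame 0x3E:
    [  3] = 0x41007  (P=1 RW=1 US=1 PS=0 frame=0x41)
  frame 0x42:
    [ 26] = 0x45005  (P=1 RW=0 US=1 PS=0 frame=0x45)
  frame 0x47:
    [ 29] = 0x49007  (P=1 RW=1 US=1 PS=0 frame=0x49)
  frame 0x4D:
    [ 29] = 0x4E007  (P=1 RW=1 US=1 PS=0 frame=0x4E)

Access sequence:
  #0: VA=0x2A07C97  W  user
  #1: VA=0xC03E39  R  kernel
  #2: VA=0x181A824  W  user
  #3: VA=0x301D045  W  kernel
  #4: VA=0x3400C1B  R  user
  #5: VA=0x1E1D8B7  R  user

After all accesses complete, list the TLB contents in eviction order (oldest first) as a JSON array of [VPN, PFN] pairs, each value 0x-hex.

Trace:
#0 VA=0x2A07C97 (w,user):
  L0 @0x35[21] → 0x39007  P=1,RW=1,US=1,PS=0
  L1 @0x39[7] → 0x3C007  P=1,RW=1,US=1,PS=0
  ⇒ phys 0x3CC97  [2 reads]
#1 VA=0xC03E39 (r,kernel):
  L0 @0x35[6] → 0x3E007  P=1,RW=1,US=1,PS=0
  L1 @0x3E[3] → 0x41007  P=1,RW=1,US=1,PS=0
  ⇒ phys 0x41E39  [2 reads]
#2 VA=0x181A824 (w,user):
  L0 @0x35[12] → 0x42007  P=1,RW=1,US=1,PS=0
  L1 @0x42[26] → 0x45005  P=1,RW=0,US=1,PS=0
  → PROTECTION_VIOLATION  (2 entries read)
#3 VA=0x301D045 (w,kernel):
  L0 @0x35[24] → 0x47007  P=1,RW=1,US=1,PS=0
  L1 @0x47[29] → 0x49007  P=1,RW=1,US=1,PS=0
  ⇒ phys 0x49045  [2 reads]
#4 VA=0x3400C1B (r,user):
  L0 @0x35[26] → 0x22006  P=0,RW=1,US=1,PS=0
  → PAGE_NOT_PRESENT  (1 entries read)
#5 VA=0x1E1D8B7 (r,user):
  L0 @0x35[15] → 0x4D007  P=1,RW=1,US=1,PS=0
  L1 @0x4D[29] → 0x4E007  P=1,RW=1,US=1,PS=0
  ⇒ phys 0x4E8B7  [2 reads]

TLB: [["0x301D", "0x49"], ["0x1E1D", "0x4E"]]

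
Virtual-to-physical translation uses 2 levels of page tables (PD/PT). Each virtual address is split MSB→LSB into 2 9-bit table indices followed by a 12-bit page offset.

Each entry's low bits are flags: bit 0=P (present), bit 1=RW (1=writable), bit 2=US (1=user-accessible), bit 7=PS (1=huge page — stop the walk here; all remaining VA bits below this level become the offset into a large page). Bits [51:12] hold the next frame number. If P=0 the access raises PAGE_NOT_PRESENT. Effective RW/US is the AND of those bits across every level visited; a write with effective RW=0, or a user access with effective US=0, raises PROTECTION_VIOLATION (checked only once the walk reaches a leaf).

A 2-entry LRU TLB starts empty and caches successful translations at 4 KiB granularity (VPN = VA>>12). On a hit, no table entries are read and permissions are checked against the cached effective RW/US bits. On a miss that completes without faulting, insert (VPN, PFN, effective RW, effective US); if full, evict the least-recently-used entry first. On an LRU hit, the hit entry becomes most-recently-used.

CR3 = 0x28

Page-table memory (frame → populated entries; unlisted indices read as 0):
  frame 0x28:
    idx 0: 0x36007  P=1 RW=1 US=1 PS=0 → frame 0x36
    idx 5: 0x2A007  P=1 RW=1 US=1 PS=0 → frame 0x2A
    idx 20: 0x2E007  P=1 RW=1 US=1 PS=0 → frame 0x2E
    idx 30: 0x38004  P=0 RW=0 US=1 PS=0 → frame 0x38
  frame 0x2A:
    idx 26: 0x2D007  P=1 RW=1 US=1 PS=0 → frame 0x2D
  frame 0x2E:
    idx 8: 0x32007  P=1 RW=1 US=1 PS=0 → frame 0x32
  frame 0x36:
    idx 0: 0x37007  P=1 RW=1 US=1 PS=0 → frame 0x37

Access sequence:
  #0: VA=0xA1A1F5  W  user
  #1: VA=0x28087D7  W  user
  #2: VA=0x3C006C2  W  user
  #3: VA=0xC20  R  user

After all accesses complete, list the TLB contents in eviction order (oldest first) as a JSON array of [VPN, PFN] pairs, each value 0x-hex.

Trace:
#0 VA=0xA1A1F5 (w,user):
  [0] read 0x28 idx=5: raw=0x2A007 flags P=1 W=1 U=1 S=0
  [1] read 0x2A idx=26: raw=0x2D007 flags P=1 W=1 U=1 S=0
  ⇒ phys 0x2D1F5  [2 reads]
#1 VA=0x28087D7 (w,user):
  [0] read 0x28 idx=20: raw=0x2E007 flags P=1 W=1 U=1 S=0
  [1] read 0x2E idx=8: raw=0x32007 flags P=1 W=1 U=1 S=0
  ⇒ phys 0x327D7  [2 reads]
#2 VA=0x3C006C2 (w,user):
  [0] read 0x28 idx=30: raw=0x38004 flags P=0 W=0 U=1 S=0
  ✗ PAGE_NOT_PRESENT  [1 reads]
#3 VA=0xC20 (r,user):
  [0] read 0x28 idx=0: raw=0x36007 flags P=1 W=1 U=1 S=0
  [1] read 0x36 idx=0: raw=0x37007 flags P=1 W=1 U=1 S=0
  ⇒ phys 0x37C20  [2 reads]

TLB: [["0x2808", "0x32"], ["0x0", "0x37"]]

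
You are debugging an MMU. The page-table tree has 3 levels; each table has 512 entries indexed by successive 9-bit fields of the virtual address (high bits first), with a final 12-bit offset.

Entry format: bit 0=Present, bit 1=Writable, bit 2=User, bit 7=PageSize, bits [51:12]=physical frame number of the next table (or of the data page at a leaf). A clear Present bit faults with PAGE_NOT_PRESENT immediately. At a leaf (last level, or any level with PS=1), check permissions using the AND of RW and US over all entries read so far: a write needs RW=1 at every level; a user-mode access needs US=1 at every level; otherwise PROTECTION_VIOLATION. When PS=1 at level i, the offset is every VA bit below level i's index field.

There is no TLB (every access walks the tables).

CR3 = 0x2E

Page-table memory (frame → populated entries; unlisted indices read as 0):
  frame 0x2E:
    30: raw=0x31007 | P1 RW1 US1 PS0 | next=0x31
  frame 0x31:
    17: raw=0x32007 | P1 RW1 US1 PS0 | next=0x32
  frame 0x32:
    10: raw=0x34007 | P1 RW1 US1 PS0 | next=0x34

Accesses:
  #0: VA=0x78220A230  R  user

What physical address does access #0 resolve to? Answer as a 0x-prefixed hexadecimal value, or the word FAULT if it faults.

Per-access translation:
#0 VA=0x78220A230 (r,user):
  [0] read 0x2E idx=30: raw=0x31007 flags P=1 W=1 U=1 S=0
  [1] read 0x31 idx=17: raw=0x32007 flags P=1 W=1 U=1 S=0
  [2] read 0x32 idx=10: raw=0x34007 flags P=1 W=1 U=1 S=0
  ✓ 0x34230  — 3 lookups

Access #0 PA: 0x34230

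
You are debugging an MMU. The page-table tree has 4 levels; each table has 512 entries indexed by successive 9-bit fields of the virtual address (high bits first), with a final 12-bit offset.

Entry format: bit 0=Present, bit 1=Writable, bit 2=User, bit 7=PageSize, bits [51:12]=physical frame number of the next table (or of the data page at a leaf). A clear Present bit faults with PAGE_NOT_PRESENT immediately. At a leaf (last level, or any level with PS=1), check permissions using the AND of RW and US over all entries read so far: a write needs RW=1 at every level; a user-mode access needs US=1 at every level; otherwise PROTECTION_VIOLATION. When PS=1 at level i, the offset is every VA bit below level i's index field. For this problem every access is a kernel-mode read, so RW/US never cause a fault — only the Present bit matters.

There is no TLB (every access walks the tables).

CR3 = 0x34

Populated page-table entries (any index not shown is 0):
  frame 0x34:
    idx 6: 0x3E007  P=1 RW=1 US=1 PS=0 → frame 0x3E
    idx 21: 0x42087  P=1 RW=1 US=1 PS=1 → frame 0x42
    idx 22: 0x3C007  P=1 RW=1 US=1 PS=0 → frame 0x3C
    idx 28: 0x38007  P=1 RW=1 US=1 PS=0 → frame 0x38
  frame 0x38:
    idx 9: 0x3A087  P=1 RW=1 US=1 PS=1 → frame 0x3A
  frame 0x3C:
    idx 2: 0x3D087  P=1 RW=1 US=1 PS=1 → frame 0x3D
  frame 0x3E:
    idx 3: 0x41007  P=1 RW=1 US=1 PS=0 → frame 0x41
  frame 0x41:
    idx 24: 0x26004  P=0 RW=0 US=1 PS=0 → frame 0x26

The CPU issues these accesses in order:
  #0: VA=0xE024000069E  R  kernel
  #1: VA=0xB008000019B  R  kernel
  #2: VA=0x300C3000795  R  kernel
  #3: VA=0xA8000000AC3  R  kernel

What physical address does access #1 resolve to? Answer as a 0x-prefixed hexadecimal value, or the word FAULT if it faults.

Walk each access:
#0 VA=0xE024000069E (r,kernel):
  L0 @0x34[28] → 0x38007  P=1,RW=1,US=1,PS=0
  L1 @0x38[9] → 0x3A087  P=1,RW=1,US=1,PS=1
  ✓ 0x3A69E (huge @L1)  — 2 lookups
#1 VA=0xB008000019B (r,kernel):
  L0 @0x34[22] → 0x3C007  P=1,RW=1,US=1,PS=0
  L1 @0x3C[2] → 0x3D087  P=1,RW=1,US=1,PS=1
  ✓ 0x3D19B (huge @L1)  — 2 lookups
#2 VA=0x300C3000795 (r,kernel):
  L0 @0x34[6] → 0x3E007  P=1,RW=1,US=1,PS=0
  L1 @0x3E[3] → 0x41007  P=1,RW=1,US=1,PS=0
  L2 @0x41[24] → 0x26004  P=0,RW=0,US=1,PS=0
  → PAGE_NOT_PRESENT  (3 entries read)
#3 VA=0xA8000000AC3 (r,kernel):
  L0 @0x34[21] → 0x42087  P=1,RW=1,US=1,PS=1
  ✓ 0x42AC3 (huge @L0)  — 1 lookups

Access #1 PA: 0x3D19B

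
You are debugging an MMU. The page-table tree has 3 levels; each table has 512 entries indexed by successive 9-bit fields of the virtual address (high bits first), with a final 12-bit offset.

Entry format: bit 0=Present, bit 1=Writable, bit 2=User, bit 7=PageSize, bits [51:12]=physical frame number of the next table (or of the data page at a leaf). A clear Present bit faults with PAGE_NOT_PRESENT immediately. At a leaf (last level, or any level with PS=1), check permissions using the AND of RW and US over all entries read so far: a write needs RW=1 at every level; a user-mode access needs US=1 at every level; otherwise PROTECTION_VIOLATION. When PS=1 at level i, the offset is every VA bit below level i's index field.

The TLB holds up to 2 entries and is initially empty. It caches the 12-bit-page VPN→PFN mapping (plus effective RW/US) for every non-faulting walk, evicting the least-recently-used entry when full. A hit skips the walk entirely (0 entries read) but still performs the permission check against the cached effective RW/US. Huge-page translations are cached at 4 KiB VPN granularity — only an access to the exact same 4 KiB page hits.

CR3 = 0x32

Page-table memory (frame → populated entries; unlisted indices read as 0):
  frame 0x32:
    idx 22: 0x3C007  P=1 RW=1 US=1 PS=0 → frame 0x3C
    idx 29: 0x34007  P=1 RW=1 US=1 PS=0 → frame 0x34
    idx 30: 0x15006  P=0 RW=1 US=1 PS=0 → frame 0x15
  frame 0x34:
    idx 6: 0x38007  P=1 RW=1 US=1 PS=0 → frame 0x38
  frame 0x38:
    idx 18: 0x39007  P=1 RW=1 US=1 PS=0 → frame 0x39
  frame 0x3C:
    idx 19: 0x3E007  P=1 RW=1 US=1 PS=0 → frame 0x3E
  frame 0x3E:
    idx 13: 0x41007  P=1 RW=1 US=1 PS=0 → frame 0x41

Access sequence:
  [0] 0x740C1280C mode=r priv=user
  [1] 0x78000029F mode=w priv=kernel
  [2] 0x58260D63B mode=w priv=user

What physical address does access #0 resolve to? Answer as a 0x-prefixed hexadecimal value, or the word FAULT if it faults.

Per-access translation:
#0 VA=0x740C1280C (r,user):
  [0] read 0x32 idx=29: raw=0x34007 flags P=1 W=1 U=1 S=0
  [1] read 0x34 idx=6: raw=0x38007 flags P=1 W=1 U=1 S=0
  [2] read 0x38 idx=18: raw=0x39007 flags P=1 W=1 U=1 S=0
  ⇒ phys 0x3980C  [3 reads]
#1 VA=0x78000029F (w,kernel):
  [0] read 0x32 idx=30: raw=0x15006 flags P=0 W=1 U=1 S=0
  ✗ PAGE_NOT_PRESENT  [1 reads]
#2 VA=0x58260D63B (w,user):
  [0] read 0x32 idx=22: raw=0x3C007 flags P=1 W=1 U=1 S=0
  [1] read 0x3C idx=19: raw=0x3E007 flags P=1 W=1 U=1 S=0
  [2] read 0x3E idx=13: raw=0x41007 flags P=1 W=1 U=1 S=0
  ⇒ phys 0x4163B  [3 reads]

Access #0 PA: 0x3980C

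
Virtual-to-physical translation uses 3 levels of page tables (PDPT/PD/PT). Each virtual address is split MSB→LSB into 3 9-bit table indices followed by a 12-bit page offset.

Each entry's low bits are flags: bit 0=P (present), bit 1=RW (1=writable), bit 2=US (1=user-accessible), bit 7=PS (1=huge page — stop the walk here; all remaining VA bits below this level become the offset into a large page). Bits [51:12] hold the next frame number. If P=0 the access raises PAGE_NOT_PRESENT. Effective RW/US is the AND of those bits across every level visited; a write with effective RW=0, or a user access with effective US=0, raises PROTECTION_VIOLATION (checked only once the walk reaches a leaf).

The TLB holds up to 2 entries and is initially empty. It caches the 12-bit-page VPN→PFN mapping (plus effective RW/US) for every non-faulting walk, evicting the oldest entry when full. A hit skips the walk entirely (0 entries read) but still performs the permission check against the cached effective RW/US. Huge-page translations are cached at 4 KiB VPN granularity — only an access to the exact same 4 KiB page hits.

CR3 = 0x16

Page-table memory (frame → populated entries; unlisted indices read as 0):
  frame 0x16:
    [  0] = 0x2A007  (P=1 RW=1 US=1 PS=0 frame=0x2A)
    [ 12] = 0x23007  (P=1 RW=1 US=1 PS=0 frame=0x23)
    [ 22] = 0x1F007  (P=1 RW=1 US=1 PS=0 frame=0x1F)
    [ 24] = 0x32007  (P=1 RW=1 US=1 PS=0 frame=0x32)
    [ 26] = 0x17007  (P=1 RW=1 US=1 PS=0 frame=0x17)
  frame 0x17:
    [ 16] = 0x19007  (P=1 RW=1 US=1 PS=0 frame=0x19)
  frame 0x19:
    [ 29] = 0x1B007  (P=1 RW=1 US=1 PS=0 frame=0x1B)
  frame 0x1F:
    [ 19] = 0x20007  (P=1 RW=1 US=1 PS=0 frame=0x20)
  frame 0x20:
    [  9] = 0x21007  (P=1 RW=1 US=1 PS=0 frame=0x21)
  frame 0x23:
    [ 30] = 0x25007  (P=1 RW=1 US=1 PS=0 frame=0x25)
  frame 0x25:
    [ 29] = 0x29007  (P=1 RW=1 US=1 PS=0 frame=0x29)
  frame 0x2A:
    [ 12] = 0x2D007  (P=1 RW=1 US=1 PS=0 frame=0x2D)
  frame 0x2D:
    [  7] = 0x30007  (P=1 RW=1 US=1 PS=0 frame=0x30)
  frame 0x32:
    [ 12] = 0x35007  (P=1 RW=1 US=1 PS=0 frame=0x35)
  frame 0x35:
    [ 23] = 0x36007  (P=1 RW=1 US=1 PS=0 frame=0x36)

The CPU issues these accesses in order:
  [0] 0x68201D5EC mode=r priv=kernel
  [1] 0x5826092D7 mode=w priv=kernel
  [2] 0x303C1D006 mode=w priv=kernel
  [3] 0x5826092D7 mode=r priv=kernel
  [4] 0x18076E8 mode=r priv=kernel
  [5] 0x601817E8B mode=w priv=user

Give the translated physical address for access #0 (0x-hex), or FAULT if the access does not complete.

Walk each access:
#0 VA=0x68201D5EC (r,kernel):
  L0: frame=0x16 idx=26 entry=0x17007 [P=1 RW=1 US=1 PS=0]
  L1: frame=0x17 idx=16 entry=0x19007 [P=1 RW=1 US=1 PS=0]
  L2: frame=0x19 idx=29 entry=0x1B007 [P=1 RW=1 US=1 PS=0]
  ⇒ phys 0x1B5EC  [3 reads]
#1 VA=0x5826092D7 (w,kernel):
  L0: frame=0x16 idx=22 entry=0x1F007 [P=1 RW=1 US=1 PS=0]
  L1: frame=0x1F idx=19 entry=0x20007 [P=1 RW=1 US=1 PS=0]
  L2: frame=0x20 idx=9 entry=0x21007 [P=1 RW=1 US=1 PS=0]
  ⇒ phys 0x212D7  [3 reads]
#2 VA=0x303C1D006 (w,kernel):
  L0: frame=0x16 idx=12 entry=0x23007 [P=1 RW=1 US=1 PS=0]
  L1: frame=0x23 idx=30 entry=0x25007 [P=1 RW=1 US=1 PS=0]
  L2: frame=0x25 idx=29 entry=0x29007 [P=1 RW=1 US=1 PS=0]
  ⇒ phys 0x29006  [3 reads]
#3 VA=0x5826092D7 (r,kernel):
  TLB hit vpn=0x582609 → PA=0x212D7
#4 VA=0x18076E8 (r,kernel):
  L0: frame=0x16 idx=0 entry=0x2A007 [P=1 RW=1 US=1 PS=0]
  L1: frame=0x2A idx=12 entry=0x2D007 [P=1 RW=1 US=1 PS=0]
  L2: frame=0x2D idx=7 entry=0x30007 [P=1 RW=1 US=1 PS=0]
  ⇒ phys 0x306E8  [3 reads]
#5 VA=0x601817E8B (w,user):
  L0: frame=0x16 idx=24 entry=0x32007 [P=1 RW=1 US=1 PS=0]
  L1: frame=0x32 idx=12 entry=0x35007 [P=1 RW=1 US=1 PS=0]
  L2: frame=0x35 idx=23 entry=0x36007 [P=1 RW=1 US=1 PS=0]
  ⇒ phys 0x36E8B  [3 reads]

Access #0 PA: 0x1B5EC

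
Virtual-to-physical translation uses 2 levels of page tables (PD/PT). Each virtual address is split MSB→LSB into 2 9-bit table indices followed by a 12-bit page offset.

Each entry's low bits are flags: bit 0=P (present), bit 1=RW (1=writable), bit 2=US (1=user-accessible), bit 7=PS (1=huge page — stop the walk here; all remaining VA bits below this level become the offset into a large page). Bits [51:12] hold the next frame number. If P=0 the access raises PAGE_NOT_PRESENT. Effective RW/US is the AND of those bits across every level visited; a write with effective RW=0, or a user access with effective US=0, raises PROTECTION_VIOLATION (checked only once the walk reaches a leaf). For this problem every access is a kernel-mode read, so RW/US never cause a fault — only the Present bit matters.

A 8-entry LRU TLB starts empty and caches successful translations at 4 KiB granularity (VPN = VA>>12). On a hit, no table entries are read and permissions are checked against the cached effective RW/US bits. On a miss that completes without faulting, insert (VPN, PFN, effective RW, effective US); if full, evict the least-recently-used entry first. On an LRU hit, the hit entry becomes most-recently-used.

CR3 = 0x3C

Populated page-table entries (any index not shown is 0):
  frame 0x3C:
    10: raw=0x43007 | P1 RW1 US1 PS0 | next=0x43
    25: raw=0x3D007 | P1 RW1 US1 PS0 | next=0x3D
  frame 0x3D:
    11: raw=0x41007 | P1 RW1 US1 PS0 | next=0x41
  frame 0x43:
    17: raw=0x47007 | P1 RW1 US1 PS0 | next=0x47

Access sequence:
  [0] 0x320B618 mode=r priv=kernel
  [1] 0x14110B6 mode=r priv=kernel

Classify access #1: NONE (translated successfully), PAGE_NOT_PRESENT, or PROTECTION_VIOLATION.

Per-access translation:
#0 VA=0x320B618 (r,kernel):
  lvl0: tbl 0x3C, slot 25 ⇒ 0x3D007 (P1/RW1/US1/PS0)
  lvl1: tbl 0x3D, slot 11 ⇒ 0x41007 (P1/RW1/US1/PS0)
  → PA=0x41618  (2 entries read)
#1 VA=0x14110B6 (r,kernel):
  lvl0: tbl 0x3C, slot 10 ⇒ 0x43007 (P1/RW1/US1/PS0)
  lvl1: tbl 0x43, slot 17 ⇒ 0x47007 (P1/RW1/US1/PS0)
  → PA=0x470B6  (2 entries read)

Access #1 fault: NONE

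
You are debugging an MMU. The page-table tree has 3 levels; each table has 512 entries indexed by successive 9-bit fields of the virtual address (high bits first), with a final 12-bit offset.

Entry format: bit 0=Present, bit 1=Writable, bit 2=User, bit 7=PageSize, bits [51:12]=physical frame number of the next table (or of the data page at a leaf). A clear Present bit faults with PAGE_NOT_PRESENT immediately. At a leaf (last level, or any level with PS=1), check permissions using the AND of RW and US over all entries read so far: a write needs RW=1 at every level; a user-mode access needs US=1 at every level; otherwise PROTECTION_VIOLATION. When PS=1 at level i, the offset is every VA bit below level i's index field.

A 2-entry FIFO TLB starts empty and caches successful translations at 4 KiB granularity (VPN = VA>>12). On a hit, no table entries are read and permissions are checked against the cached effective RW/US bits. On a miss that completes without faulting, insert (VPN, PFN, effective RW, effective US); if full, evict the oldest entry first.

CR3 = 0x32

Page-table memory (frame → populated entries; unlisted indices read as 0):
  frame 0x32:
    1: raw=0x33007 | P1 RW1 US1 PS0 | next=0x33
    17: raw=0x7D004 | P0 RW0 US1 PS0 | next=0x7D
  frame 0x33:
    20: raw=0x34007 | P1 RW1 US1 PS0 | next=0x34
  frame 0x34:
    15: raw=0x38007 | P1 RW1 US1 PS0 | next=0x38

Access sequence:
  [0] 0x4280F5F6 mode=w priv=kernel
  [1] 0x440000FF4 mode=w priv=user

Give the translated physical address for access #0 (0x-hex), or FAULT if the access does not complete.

Trace:
#0 VA=0x4280F5F6 (w,kernel):
  [0] read 0x32 idx=1: raw=0x33007 flags P=1 W=1 U=1 S=0
  [1] read 0x33 idx=20: raw=0x34007 flags P=1 W=1 U=1 S=0
  [2] read 0x34 idx=15: raw=0x38007 flags P=1 W=1 U=1 S=0
  → PA=0x385F6  (3 entries read)
#1 VA=0x440000FF4 (w,user):
  [0] read 0x32 idx=17: raw=0x7D004 flags P=0 W=0 U=1 S=0
  ⇒ fault: PAGE_NOT_PRESENT  — 1 lookups

Access #0 PA: 0x385F6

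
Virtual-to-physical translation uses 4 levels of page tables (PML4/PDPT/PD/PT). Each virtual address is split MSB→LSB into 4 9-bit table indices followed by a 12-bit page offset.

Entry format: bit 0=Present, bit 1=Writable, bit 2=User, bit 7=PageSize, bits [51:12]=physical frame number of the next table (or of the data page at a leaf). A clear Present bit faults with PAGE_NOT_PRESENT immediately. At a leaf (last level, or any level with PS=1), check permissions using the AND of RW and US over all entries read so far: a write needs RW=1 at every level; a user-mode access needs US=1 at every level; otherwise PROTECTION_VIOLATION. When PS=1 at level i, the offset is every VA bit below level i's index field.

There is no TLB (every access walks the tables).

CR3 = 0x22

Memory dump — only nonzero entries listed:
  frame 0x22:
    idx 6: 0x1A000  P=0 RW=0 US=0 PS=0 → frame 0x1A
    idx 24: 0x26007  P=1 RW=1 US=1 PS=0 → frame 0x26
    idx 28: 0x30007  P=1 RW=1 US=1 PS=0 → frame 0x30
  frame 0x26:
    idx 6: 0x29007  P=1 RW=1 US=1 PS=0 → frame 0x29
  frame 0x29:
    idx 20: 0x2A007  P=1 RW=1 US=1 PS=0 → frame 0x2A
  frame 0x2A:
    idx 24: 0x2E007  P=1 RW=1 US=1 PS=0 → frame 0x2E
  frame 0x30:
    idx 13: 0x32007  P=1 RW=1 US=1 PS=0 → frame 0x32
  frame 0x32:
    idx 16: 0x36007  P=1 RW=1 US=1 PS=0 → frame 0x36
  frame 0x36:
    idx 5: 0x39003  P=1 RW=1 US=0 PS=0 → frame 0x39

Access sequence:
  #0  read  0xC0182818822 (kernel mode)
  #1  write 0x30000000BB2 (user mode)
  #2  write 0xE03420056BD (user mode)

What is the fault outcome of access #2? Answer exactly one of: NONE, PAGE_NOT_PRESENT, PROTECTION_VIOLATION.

Walk each access:
#0 VA=0xC0182818822 (r,kernel):
  L0 @0x22[24] → 0x26007  P=1,RW=1,US=1,PS=0
  L1 @0x26[6] → 0x29007  P=1,RW=1,US=1,PS=0
  L2 @0x29[20] → 0x2A007  P=1,RW=1,US=1,PS=0
  L3 @0x2A[24] → 0x2E007  P=1,RW=1,US=1,PS=0
  → PA=0x2E822  (4 entries read)
#1 VA=0x30000000BB2 (w,user):
  L0 @0x22[6] → 0x1A000  P=0,RW=0,US=0,PS=0
  → PAGE_NOT_PRESENT  (1 entries read)
#2 VA=0xE03420056BD (w,user):
  L0 @0x22[28] → 0x30007  P=1,RW=1,US=1,PS=0
  L1 @0x30[13] → 0x32007  P=1,RW=1,US=1,PS=0
  L2 @0x32[16] → 0x36007  P=1,RW=1,US=1,PS=0
  L3 @0x36[5] → 0x39003  P=1,RW=1,US=0,PS=0
  → PROTECTION_VIOLATION  (4 entries read)

Access #2 fault: PROTECTION_VIOLATION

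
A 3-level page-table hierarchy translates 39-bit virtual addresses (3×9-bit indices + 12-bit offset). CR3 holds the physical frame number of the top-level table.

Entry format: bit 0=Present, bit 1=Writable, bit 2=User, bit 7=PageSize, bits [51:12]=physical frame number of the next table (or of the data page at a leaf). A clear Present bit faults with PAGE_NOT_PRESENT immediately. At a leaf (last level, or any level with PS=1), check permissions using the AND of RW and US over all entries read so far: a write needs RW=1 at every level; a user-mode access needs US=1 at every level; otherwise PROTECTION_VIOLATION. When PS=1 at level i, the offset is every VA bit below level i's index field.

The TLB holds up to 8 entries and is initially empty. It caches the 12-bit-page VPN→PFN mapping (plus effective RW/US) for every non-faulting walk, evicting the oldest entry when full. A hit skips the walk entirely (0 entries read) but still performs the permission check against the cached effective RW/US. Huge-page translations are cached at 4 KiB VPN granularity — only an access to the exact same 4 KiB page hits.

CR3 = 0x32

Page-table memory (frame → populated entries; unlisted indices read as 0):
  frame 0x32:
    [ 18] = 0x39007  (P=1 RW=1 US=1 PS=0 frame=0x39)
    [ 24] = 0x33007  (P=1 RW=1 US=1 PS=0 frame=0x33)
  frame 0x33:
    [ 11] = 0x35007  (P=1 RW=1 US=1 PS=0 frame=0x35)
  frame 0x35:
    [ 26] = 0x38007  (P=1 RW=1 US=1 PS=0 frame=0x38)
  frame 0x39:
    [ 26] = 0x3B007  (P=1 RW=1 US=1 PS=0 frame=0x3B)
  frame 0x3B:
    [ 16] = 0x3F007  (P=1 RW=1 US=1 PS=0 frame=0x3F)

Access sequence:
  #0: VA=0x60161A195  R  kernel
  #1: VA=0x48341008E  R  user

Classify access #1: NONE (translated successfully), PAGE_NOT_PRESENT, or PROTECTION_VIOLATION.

Trace:
#0 VA=0x60161A195 (r,kernel):
  [0] read 0x32 idx=24: raw=0x33007 flags P=1 W=1 U=1 S=0
  [1] read 0x33 idx=11: raw=0x35007 flags P=1 W=1 U=1 S=0
  [2] read 0x35 idx=26: raw=0x38007 flags P=1 W=1 U=1 S=0
  ⇒ phys 0x38195  [3 reads]
#1 VA=0x48341008E (r,user):
  [0] read 0x32 idx=18: raw=0x39007 flags P=1 W=1 U=1 S=0
  [1] read 0x39 idx=26: raw=0x3B007 flags P=1 W=1 U=1 S=0
  [2] read 0x3B idx=16: raw=0x3F007 flags P=1 W=1 U=1 S=0
  ⇒ phys 0x3F08E  [3 reads]

Access #1 fault: NONE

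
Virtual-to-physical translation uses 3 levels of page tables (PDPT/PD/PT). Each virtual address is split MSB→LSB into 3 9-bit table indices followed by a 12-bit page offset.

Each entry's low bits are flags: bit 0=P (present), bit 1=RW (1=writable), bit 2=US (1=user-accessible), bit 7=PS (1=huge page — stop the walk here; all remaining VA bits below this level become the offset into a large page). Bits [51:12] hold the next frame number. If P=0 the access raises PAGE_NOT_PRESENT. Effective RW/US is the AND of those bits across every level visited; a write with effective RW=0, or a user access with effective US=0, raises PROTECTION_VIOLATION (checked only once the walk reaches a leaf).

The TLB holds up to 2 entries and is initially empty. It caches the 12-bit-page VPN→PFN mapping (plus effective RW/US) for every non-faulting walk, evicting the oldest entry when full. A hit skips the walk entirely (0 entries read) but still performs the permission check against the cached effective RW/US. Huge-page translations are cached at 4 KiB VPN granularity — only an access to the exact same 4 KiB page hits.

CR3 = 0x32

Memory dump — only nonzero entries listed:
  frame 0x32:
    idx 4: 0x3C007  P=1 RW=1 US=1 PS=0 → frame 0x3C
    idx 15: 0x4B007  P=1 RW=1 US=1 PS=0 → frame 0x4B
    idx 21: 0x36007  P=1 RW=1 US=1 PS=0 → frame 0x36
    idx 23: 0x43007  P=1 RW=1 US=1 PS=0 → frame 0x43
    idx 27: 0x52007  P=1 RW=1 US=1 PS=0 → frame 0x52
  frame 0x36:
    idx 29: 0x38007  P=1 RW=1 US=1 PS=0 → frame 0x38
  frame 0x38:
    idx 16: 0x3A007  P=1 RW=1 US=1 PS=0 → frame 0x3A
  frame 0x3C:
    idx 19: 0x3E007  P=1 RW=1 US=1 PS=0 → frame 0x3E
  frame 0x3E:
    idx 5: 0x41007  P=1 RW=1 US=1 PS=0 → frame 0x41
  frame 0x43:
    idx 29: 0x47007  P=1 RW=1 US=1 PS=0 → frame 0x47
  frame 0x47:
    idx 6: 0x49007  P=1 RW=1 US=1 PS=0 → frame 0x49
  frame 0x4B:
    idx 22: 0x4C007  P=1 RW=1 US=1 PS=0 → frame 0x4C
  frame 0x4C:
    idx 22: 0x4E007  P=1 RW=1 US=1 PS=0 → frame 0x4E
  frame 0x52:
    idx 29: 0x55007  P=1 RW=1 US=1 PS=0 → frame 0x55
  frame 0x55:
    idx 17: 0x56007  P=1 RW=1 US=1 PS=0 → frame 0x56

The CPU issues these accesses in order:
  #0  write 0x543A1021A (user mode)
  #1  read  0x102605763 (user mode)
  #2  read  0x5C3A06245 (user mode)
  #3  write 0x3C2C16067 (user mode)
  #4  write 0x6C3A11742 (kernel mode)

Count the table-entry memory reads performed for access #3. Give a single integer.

Trace:
#0 VA=0x543A1021A (w,user):
  [0] read 0x32 idx=21: raw=0x36007 flags P=1 W=1 U=1 S=0
  [1] read 0x36 idx=29: raw=0x38007 flags P=1 W=1 U=1 S=0
  [2] read 0x38 idx=16: raw=0x3A007 flags P=1 W=1 U=1 S=0
  → PA=0x3A21A  (3 entries read)
#1 VA=0x102605763 (r,user):
  [0] read 0x32 idx=4: raw=0x3C007 flags P=1 W=1 U=1 S=0
  [1] read 0x3C idx=19: raw=0x3E007 flags P=1 W=1 U=1 S=0
  [2] read 0x3E idx=5: raw=0x41007 flags P=1 W=1 U=1 S=0
  → PA=0x41763  (3 entries read)
#2 VA=0x5C3A06245 (r,user):
  [0] read 0x32 idx=23: raw=0x43007 flags P=1 W=1 U=1 S=0
  [1] read 0x43 idx=29: raw=0x47007 flags P=1 W=1 U=1 S=0
  [2] read 0x47 idx=6: raw=0x49007 flags P=1 W=1 U=1 S=0
  → PA=0x49245  (3 entries read)
#3 VA=0x3C2C16067 (w,user):
  [0] read 0x32 idx=15: raw=0x4B007 flags P=1 W=1 U=1 S=0
  [1] read 0x4B idx=22: raw=0x4C007 flags P=1 W=1 U=1 S=0
  [2] read 0x4C idx=22: raw=0x4E007 flags P=1 W=1 U=1 S=0
  → PA=0x4E067  (3 entries read)
#4 VA=0x6C3A11742 (w,kernel):
  [0] read 0x32 idx=27: raw=0x52007 flags P=1 W=1 U=1 S=0
  [1] read 0x52 idx=29: raw=0x55007 flags P=1 W=1 U=1 S=0
  [2] read 0x55 idx=17: raw=0x56007 flags P=1 W=1 U=1 S=0
  → PA=0x56742  (3 entries read)

Entries read for #3: 3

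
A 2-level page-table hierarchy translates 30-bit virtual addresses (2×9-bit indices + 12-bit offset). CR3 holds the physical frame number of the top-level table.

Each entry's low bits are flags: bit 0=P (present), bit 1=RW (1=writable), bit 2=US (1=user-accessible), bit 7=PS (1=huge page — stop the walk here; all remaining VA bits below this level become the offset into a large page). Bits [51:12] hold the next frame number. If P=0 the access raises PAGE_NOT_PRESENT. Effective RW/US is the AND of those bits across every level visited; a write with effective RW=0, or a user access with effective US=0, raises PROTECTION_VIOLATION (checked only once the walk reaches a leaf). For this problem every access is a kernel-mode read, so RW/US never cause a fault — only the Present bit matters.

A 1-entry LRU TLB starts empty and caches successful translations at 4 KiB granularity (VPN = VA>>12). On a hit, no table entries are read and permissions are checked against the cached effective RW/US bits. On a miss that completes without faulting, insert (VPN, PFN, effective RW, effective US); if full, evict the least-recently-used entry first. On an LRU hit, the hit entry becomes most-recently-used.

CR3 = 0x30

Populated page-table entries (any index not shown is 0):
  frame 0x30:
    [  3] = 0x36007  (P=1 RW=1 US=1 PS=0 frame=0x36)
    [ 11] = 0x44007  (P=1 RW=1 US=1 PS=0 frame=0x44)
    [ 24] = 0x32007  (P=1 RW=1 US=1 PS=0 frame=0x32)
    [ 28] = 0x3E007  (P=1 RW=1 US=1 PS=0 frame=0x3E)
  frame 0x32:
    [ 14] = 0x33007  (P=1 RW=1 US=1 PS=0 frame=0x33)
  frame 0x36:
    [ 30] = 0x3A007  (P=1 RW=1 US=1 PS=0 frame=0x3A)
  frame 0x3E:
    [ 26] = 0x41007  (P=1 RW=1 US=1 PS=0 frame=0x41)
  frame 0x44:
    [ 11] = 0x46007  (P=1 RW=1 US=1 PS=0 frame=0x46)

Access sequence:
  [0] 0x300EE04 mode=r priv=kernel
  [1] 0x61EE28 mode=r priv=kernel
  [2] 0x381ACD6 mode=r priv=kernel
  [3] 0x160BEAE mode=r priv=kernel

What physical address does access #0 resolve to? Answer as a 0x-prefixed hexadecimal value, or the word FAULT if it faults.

Per-access translation:
#0 VA=0x300EE04 (r,kernel):
  L0: frame=0x30 idx=24 entry=0x32007 [P=1 RW=1 US=1 PS=0]
  L1: frame=0x32 idx=14 entry=0x33007 [P=1 RW=1 US=1 PS=0]
  ⇒ phys 0x33E04  [2 reads]
#1 VA=0x61EE28 (r,kernel):
  L0: frame=0x30 idx=3 entry=0x36007 [P=1 RW=1 US=1 PS=0]
  L1: frame=0x36 idx=30 entry=0x3A007 [P=1 RW=1 US=1 PS=0]
  ⇒ phys 0x3AE28  [2 reads]
#2 VA=0x381ACD6 (r,kernel):
  L0: frame=0x30 idx=28 entry=0x3E007 [P=1 RW=1 US=1 PS=0]
  L1: frame=0x3E idx=26 entry=0x41007 [P=1 RW=1 US=1 PS=0]
  ⇒ phys 0x41CD6  [2 reads]
#3 VA=0x160BEAE (r,kernel):
  L0: frame=0x30 idx=11 entry=0x44007 [P=1 RW=1 US=1 PS=0]
  L1: frame=0x44 idx=11 entry=0x46007 [P=1 RW=1 US=1 PS=0]
  ⇒ phys 0x46EAE  [2 reads]

Access #0 PA: 0x33E04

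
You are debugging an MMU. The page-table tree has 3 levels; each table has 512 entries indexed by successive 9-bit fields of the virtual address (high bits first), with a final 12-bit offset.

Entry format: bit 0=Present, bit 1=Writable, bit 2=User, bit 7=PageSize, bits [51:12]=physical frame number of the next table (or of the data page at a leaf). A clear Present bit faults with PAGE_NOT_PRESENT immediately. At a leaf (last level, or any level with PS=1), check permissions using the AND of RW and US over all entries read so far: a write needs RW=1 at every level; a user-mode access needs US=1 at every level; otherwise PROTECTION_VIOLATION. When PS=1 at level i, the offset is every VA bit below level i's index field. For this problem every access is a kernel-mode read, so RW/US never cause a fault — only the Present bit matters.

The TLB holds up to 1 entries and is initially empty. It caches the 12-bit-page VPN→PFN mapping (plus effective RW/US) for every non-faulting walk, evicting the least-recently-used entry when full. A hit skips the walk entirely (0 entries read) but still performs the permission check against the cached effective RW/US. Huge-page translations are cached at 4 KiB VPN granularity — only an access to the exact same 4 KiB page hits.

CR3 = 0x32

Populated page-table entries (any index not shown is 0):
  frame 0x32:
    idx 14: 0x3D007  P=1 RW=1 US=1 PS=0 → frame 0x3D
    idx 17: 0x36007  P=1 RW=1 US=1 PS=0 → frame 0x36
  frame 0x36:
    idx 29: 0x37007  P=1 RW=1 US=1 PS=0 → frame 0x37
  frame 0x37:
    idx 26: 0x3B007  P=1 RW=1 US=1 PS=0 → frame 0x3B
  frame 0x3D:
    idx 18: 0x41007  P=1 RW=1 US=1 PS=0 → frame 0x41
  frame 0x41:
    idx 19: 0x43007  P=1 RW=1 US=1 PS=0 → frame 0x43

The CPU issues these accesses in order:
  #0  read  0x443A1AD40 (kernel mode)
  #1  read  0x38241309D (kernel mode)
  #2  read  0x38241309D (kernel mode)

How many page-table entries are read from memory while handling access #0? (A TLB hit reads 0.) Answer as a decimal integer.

Per-access translation:
#0 VA=0x443A1AD40 (r,kernel):
  [0] read 0x32 idx=17: raw=0x36007 flags P=1 W=1 U=1 S=0
  [1] read 0x36 idx=29: raw=0x37007 flags P=1 W=1 U=1 S=0
  [2] read 0x37 idx=26: raw=0x3B007 flags P=1 W=1 U=1 S=0
  → PA=0x3BD40  (3 entries read)
#1 VA=0x38241309D (r,kernel):
  [0] read 0x32 idx=14: raw=0x3D007 flags P=1 W=1 U=1 S=0
  [1] read 0x3D idx=18: raw=0x41007 flags P=1 W=1 U=1 S=0
  [2] read 0x41 idx=19: raw=0x43007 flags P=1 W=1 U=1 S=0
  → PA=0x4309D  (3 entries read)
#2 VA=0x38241309D (r,kernel):
  TLB hit vpn=0x382413 → PA=0x4309D

Entries read for #0: 3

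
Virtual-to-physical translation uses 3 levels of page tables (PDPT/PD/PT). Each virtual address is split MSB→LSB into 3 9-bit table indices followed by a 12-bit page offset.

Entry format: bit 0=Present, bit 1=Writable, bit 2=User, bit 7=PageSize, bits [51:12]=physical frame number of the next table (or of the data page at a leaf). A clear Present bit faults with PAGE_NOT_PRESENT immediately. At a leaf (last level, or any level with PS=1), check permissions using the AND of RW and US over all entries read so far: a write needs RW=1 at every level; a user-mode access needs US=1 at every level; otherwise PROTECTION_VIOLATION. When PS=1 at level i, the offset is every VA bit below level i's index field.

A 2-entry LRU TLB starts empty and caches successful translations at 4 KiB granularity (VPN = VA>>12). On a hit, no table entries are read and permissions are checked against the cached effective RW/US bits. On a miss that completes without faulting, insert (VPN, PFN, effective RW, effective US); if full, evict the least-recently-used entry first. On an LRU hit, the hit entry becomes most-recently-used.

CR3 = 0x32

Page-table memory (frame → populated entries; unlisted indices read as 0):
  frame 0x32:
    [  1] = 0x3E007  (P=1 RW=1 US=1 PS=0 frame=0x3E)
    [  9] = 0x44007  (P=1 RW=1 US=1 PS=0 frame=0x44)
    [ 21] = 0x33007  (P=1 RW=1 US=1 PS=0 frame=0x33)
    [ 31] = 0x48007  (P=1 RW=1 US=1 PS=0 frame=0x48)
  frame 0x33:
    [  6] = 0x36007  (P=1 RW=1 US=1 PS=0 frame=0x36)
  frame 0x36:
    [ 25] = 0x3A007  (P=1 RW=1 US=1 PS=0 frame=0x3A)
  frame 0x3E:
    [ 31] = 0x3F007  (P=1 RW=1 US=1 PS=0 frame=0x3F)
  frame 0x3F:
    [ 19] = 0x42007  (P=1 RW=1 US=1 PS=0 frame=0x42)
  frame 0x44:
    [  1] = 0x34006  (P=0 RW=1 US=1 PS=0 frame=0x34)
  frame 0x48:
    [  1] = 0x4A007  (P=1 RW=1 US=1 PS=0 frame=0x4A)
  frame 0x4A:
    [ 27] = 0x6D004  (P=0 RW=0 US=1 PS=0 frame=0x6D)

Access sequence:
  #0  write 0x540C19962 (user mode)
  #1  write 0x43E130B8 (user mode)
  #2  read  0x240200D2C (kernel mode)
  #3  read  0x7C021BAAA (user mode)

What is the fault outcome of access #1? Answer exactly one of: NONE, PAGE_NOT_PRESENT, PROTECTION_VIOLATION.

Walk each access:
#0 VA=0x540C19962 (w,user):
  lvl0: tbl 0x32, slot 21 ⇒ 0x33007 (P1/RW1/US1/PS0)
  lvl1: tbl 0x33, slot 6 ⇒ 0x36007 (P1/RW1/US1/PS0)
  lvl2: tbl 0x36, slot 25 ⇒ 0x3A007 (P1/RW1/US1/PS0)
  ✓ 0x3A962  — 3 lookups
#1 VA=0x43E130B8 (w,user):
  lvl0: tbl 0x32, slot 1 ⇒ 0x3E007 (P1/RW1/US1/PS0)
  lvl1: tbl 0x3E, slot 31 ⇒ 0x3F007 (P1/RW1/US1/PS0)
  lvl2: tbl 0x3F, slot 19 ⇒ 0x42007 (P1/RW1/US1/PS0)
  ✓ 0x420B8  — 3 lookups
#2 VA=0x240200D2C (r,kernel):
  lvl0: tbl 0x32, slot 9 ⇒ 0x44007 (P1/RW1/US1/PS0)
  lvl1: tbl 0x44, slot 1 ⇒ 0x34006 (P0/RW1/US1/PS0)
  ✗ PAGE_NOT_PRESENT  [2 reads]
#3 VA=0x7C021BAAA (r,user):
  lvl0: tbl 0x32, slot 31 ⇒ 0x48007 (P1/RW1/US1/PS0)
  lvl1: tbl 0x48, slot 1 ⇒ 0x4A007 (P1/RW1/US1/PS0)
  lvl2: tbl 0x4A, slot 27 ⇒ 0x6D004 (P0/RW0/US1/PS0)
  ✗ PAGE_NOT_PRESENT  [3 reads]

Access #1 fault: NONE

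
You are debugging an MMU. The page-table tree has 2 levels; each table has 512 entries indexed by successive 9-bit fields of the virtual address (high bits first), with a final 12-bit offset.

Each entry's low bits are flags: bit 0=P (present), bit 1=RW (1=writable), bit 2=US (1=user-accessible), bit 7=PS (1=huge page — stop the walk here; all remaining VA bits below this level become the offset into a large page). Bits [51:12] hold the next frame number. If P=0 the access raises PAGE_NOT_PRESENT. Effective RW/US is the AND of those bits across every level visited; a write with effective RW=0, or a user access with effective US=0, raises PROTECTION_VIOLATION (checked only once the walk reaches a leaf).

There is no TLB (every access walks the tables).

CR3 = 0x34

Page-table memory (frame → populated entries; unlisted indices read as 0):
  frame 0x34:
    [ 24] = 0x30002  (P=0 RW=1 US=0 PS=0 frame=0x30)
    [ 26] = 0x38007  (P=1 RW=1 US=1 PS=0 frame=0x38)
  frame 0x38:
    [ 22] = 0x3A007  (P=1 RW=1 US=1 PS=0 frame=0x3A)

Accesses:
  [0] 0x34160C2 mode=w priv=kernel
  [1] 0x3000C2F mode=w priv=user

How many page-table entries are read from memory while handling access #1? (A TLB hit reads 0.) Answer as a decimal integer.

Per-access translation:
#0 VA=0x34160C2 (w,kernel):
  [0] read 0x34 idx=26: raw=0x38007 flags P=1 W=1 U=1 S=0
  [1] read 0x38 idx=22: raw=0x3A007 flags P=1 W=1 U=1 S=0
  ✓ 0x3A0C2  — 2 lookups
#1 VA=0x3000C2F (w,user):
  [0] read 0x34 idx=24: raw=0x30002 flags P=0 W=1 U=0 S=0
  ✗ PAGE_NOT_PRESENT  [1 reads]

Entries read for #1: 1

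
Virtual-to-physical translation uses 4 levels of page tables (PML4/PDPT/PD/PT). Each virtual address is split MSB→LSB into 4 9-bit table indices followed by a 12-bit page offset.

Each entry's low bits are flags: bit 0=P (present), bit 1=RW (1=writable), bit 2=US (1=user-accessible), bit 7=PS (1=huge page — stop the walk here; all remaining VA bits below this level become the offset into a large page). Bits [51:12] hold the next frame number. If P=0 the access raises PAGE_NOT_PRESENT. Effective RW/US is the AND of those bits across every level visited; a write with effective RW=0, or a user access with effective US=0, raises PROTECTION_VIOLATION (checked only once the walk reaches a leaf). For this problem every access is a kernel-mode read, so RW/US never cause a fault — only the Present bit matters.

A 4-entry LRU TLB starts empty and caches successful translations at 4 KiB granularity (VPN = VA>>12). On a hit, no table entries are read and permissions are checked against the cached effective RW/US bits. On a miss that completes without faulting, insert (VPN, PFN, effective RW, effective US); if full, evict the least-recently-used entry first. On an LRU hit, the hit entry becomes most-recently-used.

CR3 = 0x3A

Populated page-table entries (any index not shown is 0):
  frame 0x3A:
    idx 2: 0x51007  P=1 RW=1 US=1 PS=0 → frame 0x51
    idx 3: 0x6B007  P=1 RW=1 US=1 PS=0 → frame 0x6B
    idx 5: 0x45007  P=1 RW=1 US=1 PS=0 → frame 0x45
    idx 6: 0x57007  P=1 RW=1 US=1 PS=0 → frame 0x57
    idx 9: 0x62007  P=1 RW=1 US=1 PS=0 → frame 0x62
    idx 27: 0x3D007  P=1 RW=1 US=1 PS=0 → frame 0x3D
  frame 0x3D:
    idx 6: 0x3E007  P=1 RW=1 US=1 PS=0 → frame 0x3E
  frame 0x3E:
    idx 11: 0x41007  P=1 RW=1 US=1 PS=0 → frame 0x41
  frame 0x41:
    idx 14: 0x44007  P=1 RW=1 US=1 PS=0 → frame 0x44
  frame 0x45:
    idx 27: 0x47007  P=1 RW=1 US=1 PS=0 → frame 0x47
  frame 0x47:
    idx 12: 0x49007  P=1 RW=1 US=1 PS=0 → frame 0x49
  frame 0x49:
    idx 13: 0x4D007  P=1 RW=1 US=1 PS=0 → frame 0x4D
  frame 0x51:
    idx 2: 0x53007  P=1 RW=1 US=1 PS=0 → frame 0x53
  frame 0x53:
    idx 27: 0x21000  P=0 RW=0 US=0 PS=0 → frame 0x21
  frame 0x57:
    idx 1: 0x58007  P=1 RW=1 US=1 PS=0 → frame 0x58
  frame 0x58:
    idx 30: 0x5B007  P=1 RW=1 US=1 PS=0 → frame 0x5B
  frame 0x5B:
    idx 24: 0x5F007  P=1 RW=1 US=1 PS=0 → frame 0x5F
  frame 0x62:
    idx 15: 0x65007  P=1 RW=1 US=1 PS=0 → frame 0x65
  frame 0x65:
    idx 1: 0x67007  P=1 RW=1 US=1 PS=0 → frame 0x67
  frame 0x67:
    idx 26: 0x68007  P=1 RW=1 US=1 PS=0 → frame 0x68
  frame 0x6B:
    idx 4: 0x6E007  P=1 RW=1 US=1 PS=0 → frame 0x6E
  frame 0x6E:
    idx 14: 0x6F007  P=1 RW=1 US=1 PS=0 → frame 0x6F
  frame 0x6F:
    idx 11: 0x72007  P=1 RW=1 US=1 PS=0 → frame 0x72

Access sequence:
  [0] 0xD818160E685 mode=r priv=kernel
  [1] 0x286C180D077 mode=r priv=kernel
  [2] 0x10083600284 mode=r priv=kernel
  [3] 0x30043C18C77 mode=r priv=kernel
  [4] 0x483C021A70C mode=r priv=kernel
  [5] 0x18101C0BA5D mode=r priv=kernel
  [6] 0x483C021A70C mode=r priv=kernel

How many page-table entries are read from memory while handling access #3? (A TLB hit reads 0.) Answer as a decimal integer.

Per-access translation:
#0 VA=0xD818160E685 (r,kernel):
  L0: frame=0x3A idx=27 entry=0x3D007 [P=1 RW=1 US=1 PS=0]
  L1: frame=0x3D idx=6 entry=0x3E007 [P=1 RW=1 US=1 PS=0]
  L2: frame=0x3E idx=11 entry=0x41007 [P=1 RW=1 US=1 PS=0]
  L3: frame=0x41 idx=14 entry=0x44007 [P=1 RW=1 US=1 PS=0]
  ✓ 0x44685  — 4 lookups
#1 VA=0x286C180D077 (r,kernel):
  L0: frame=0x3A idx=5 entry=0x45007 [P=1 RW=1 US=1 PS=0]
  L1: frame=0x45 idx=27 entry=0x47007 [P=1 RW=1 US=1 PS=0]
  L2: frame=0x47 idx=12 entry=0x49007 [P=1 RW=1 US=1 PS=0]
  L3: frame=0x49 idx=13 entry=0x4D007 [P=1 RW=1 US=1 PS=0]
  ✓ 0x4D077  — 4 lookups
#2 VA=0x10083600284 (r,kernel):
  L0: frame=0x3A idx=2 entry=0x51007 [P=1 RW=1 US=1 PS=0]
  L1: frame=0x51 idx=2 entry=0x53007 [P=1 RW=1 US=1 PS=0]
  L2: frame=0x53 idx=27 entry=0x21000 [P=0 RW=0 US=0 PS=0]
  ⇒ fault: PAGE_NOT_PRESENT  — 3 lookups
#3 VA=0x30043C18C77 (r,kernel):
  L0: frame=0x3A idx=6 entry=0x57007 [P=1 RW=1 US=1 PS=0]
  L1: frame=0x57 idx=1 entry=0x58007 [P=1 RW=1 US=1 PS=0]
  L2: frame=0x58 idx=30 entry=0x5B007 [P=1 RW=1 US=1 PS=0]
  L3: frame=0x5B idx=24 entry=0x5F007 [P=1 RW=1 US=1 PS=0]
  ✓ 0x5FC77  — 4 lookups
#4 VA=0x483C021A70C (r,kernel):
  L0: frame=0x3A idx=9 entry=0x62007 [P=1 RW=1 US=1 PS=0]
  L1: frame=0x62 idx=15 entry=0x65007 [P=1 RW=1 US=1 PS=0]
  L2: frame=0x65 idx=1 entry=0x67007 [P=1 RW=1 US=1 PS=0]
  L3: frame=0x67 idx=26 entry=0x68007 [P=1 RW=1 US=1 PS=0]
  ✓ 0x6870C  — 4 lookups
#5 VA=0x18101C0BA5D (r,kernel):
  L0: frame=0x3A idx=3 entry=0x6B007 [P=1 RW=1 US=1 PS=0]
  L1: frame=0x6B idx=4 entry=0x6E007 [P=1 RW=1 US=1 PS=0]
  L2: frame=0x6E idx=14 entry=0x6F007 [P=1 RW=1 US=1 PS=0]
  L3: frame=0x6F idx=11 entry=0x72007 [P=1 RW=1 US=1 PS=0]
  ✓ 0x72A5D  — 4 lookups
#6 VA=0x483C021A70C (r,kernel):
  TLB hit vpn=0x483C021A → PA=0x6870C

Entries read for #3: 4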